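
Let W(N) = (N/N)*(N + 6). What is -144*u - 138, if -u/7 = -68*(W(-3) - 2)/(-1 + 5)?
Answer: -17274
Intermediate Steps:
W(N) = 6 + N (W(N) = 1*(6 + N) = 6 + N)
u = 119 (u = -(-476)*((6 - 3) - 2)/(-1 + 5) = -(-476)*(3 - 2)/4 = -(-476)*1*(¼) = -(-476)/4 = -7*(-17) = 119)
-144*u - 138 = -144*119 - 138 = -17136 - 138 = -17274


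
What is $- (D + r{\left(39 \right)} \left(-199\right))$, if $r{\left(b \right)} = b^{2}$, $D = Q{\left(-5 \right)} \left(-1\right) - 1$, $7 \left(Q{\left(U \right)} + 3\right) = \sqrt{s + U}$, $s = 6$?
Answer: $\frac{2118740}{7} \approx 3.0268 \cdot 10^{5}$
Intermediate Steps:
$Q{\left(U \right)} = -3 + \frac{\sqrt{6 + U}}{7}$
$D = \frac{13}{7}$ ($D = \left(-3 + \frac{\sqrt{6 - 5}}{7}\right) \left(-1\right) - 1 = \left(-3 + \frac{\sqrt{1}}{7}\right) \left(-1\right) - 1 = \left(-3 + \frac{1}{7} \cdot 1\right) \left(-1\right) - 1 = \left(-3 + \frac{1}{7}\right) \left(-1\right) - 1 = \left(- \frac{20}{7}\right) \left(-1\right) - 1 = \frac{20}{7} - 1 = \frac{13}{7} \approx 1.8571$)
$- (D + r{\left(39 \right)} \left(-199\right)) = - (\frac{13}{7} + 39^{2} \left(-199\right)) = - (\frac{13}{7} + 1521 \left(-199\right)) = - (\frac{13}{7} - 302679) = \left(-1\right) \left(- \frac{2118740}{7}\right) = \frac{2118740}{7}$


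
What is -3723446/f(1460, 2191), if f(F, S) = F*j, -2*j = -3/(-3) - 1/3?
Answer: 5585169/730 ≈ 7650.9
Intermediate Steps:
j = -⅓ (j = -(-3/(-3) - 1/3)/2 = -(-3*(-⅓) - 1*⅓)/2 = -(1 - ⅓)/2 = -½*⅔ = -⅓ ≈ -0.33333)
f(F, S) = -F/3 (f(F, S) = F*(-⅓) = -F/3)
-3723446/f(1460, 2191) = -3723446/((-⅓*1460)) = -3723446/(-1460/3) = -3723446*(-3/1460) = 5585169/730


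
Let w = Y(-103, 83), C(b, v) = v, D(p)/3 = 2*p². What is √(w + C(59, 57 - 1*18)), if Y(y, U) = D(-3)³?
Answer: √157503 ≈ 396.87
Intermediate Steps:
D(p) = 6*p² (D(p) = 3*(2*p²) = 6*p²)
Y(y, U) = 157464 (Y(y, U) = (6*(-3)²)³ = (6*9)³ = 54³ = 157464)
w = 157464
√(w + C(59, 57 - 1*18)) = √(157464 + (57 - 1*18)) = √(157464 + (57 - 18)) = √(157464 + 39) = √157503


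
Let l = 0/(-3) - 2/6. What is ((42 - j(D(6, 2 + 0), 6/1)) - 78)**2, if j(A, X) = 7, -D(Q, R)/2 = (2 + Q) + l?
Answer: 1849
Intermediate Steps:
l = -1/3 (l = 0*(-1/3) - 2*1/6 = 0 - 1/3 = -1/3 ≈ -0.33333)
D(Q, R) = -10/3 - 2*Q (D(Q, R) = -2*((2 + Q) - 1/3) = -2*(5/3 + Q) = -10/3 - 2*Q)
((42 - j(D(6, 2 + 0), 6/1)) - 78)**2 = ((42 - 1*7) - 78)**2 = ((42 - 7) - 78)**2 = (35 - 78)**2 = (-43)**2 = 1849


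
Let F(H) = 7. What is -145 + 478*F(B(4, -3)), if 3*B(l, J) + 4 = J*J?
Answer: 3201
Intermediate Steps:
B(l, J) = -4/3 + J**2/3 (B(l, J) = -4/3 + (J*J)/3 = -4/3 + J**2/3)
-145 + 478*F(B(4, -3)) = -145 + 478*7 = -145 + 3346 = 3201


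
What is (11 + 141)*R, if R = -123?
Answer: -18696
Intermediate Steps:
(11 + 141)*R = (11 + 141)*(-123) = 152*(-123) = -18696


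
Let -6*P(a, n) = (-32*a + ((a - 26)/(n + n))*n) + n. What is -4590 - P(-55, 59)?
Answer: -51523/12 ≈ -4293.6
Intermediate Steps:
P(a, n) = 13/6 - n/6 + 21*a/4 (P(a, n) = -((-32*a + ((a - 26)/(n + n))*n) + n)/6 = -((-32*a + ((-26 + a)/((2*n)))*n) + n)/6 = -((-32*a + ((-26 + a)*(1/(2*n)))*n) + n)/6 = -((-32*a + ((-26 + a)/(2*n))*n) + n)/6 = -((-32*a + (-13 + a/2)) + n)/6 = -((-13 - 63*a/2) + n)/6 = -(-13 + n - 63*a/2)/6 = 13/6 - n/6 + 21*a/4)
-4590 - P(-55, 59) = -4590 - (13/6 - 1/6*59 + (21/4)*(-55)) = -4590 - (13/6 - 59/6 - 1155/4) = -4590 - 1*(-3557/12) = -4590 + 3557/12 = -51523/12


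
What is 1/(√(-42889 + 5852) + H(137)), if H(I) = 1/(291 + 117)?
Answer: 408/6165327169 - 166464*I*√37037/6165327169 ≈ 6.6177e-8 - 0.0051962*I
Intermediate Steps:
H(I) = 1/408
1/(√(-42889 + 5852) + H(137)) = 1/(√(-42889 + 5852) + 1/408) = 1/(√(-37037) + 1/408) = 1/(I*√37037 + 1/408) = 1/(1/408 + I*√37037)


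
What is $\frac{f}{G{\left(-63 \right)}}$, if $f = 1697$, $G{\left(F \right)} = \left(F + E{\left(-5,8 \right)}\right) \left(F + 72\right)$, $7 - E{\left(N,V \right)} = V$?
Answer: $- \frac{1697}{576} \approx -2.9462$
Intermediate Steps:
$E{\left(N,V \right)} = 7 - V$
$G{\left(F \right)} = \left(-1 + F\right) \left(72 + F\right)$ ($G{\left(F \right)} = \left(F + \left(7 - 8\right)\right) \left(F + 72\right) = \left(F + \left(7 - 8\right)\right) \left(72 + F\right) = \left(F - 1\right) \left(72 + F\right) = \left(-1 + F\right) \left(72 + F\right)$)
$\frac{f}{G{\left(-63 \right)}} = \frac{1697}{-72 + \left(-63\right)^{2} + 71 \left(-63\right)} = \frac{1697}{-72 + 3969 - 4473} = \frac{1697}{-576} = 1697 \left(- \frac{1}{576}\right) = - \frac{1697}{576}$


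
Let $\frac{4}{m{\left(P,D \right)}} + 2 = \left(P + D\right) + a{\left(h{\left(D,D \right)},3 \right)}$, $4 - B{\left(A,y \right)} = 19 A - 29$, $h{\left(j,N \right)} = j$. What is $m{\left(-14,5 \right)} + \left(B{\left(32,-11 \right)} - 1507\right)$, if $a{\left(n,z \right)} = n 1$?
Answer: $- \frac{6248}{3} \approx -2082.7$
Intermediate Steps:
$B{\left(A,y \right)} = 33 - 19 A$ ($B{\left(A,y \right)} = 4 - \left(19 A - 29\right) = 4 - \left(-29 + 19 A\right) = 33 - 19 A$)
$a{\left(n,z \right)} = n$
$m{\left(P,D \right)} = \frac{4}{-2 + P + 2 D}$ ($m{\left(P,D \right)} = \frac{4}{-2 + \left(\left(P + D\right) + D\right)} = \frac{4}{-2 + \left(\left(D + P\right) + D\right)} = \frac{4}{-2 + \left(P + 2 D\right)} = \frac{4}{-2 + P + 2 D}$)
$m{\left(-14,5 \right)} + \left(B{\left(32,-11 \right)} - 1507\right) = \frac{4}{-2 - 14 + 2 \cdot 5} + \left(\left(33 - 608\right) - 1507\right) = \frac{4}{-2 - 14 + 10} + \left(\left(33 - 608\right) - 1507\right) = \frac{4}{-6} - 2082 = 4 \left(- \frac{1}{6}\right) - 2082 = - \frac{2}{3} - 2082 = - \frac{6248}{3}$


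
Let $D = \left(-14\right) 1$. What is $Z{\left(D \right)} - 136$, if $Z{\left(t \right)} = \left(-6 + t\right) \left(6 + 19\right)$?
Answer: $-636$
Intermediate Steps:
$D = -14$
$Z{\left(t \right)} = -150 + 25 t$ ($Z{\left(t \right)} = \left(-6 + t\right) 25 = -150 + 25 t$)
$Z{\left(D \right)} - 136 = \left(-150 + 25 \left(-14\right)\right) - 136 = \left(-150 - 350\right) - 136 = -500 - 136 = -636$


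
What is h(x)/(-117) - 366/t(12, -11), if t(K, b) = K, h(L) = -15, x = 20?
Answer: -2369/78 ≈ -30.372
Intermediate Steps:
h(x)/(-117) - 366/t(12, -11) = -15/(-117) - 366/12 = -15*(-1/117) - 366*1/12 = 5/39 - 61/2 = -2369/78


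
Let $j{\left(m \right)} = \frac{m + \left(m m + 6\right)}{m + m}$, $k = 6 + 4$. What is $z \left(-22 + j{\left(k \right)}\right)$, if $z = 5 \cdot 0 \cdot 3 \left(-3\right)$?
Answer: $0$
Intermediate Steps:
$k = 10$
$z = 0$ ($z = 0 \left(-9\right) = 0$)
$j{\left(m \right)} = \frac{6 + m + m^{2}}{2 m}$ ($j{\left(m \right)} = \frac{m + \left(m^{2} + 6\right)}{2 m} = \left(m + \left(6 + m^{2}\right)\right) \frac{1}{2 m} = \left(6 + m + m^{2}\right) \frac{1}{2 m} = \frac{6 + m + m^{2}}{2 m}$)
$z \left(-22 + j{\left(k \right)}\right) = 0 \left(-22 + \frac{6 + 10 \left(1 + 10\right)}{2 \cdot 10}\right) = 0 \left(-22 + \frac{1}{2} \cdot \frac{1}{10} \left(6 + 10 \cdot 11\right)\right) = 0 \left(-22 + \frac{1}{2} \cdot \frac{1}{10} \left(6 + 110\right)\right) = 0 \left(-22 + \frac{1}{2} \cdot \frac{1}{10} \cdot 116\right) = 0 \left(-22 + \frac{29}{5}\right) = 0 \left(- \frac{81}{5}\right) = 0$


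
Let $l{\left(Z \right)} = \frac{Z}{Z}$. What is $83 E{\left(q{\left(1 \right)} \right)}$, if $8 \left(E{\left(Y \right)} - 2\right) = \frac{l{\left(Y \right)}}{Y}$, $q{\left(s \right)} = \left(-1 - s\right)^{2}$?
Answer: $\frac{5395}{32} \approx 168.59$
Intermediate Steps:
$l{\left(Z \right)} = 1$
$E{\left(Y \right)} = 2 + \frac{1}{8 Y}$ ($E{\left(Y \right)} = 2 + \frac{1 \frac{1}{Y}}{8} = 2 + \frac{1}{8 Y}$)
$83 E{\left(q{\left(1 \right)} \right)} = 83 \left(2 + \frac{1}{8 \left(1 + 1\right)^{2}}\right) = 83 \left(2 + \frac{1}{8 \cdot 2^{2}}\right) = 83 \left(2 + \frac{1}{8 \cdot 4}\right) = 83 \left(2 + \frac{1}{8} \cdot \frac{1}{4}\right) = 83 \left(2 + \frac{1}{32}\right) = 83 \cdot \frac{65}{32} = \frac{5395}{32}$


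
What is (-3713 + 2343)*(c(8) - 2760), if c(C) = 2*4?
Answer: 3770240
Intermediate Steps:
c(C) = 8
(-3713 + 2343)*(c(8) - 2760) = (-3713 + 2343)*(8 - 2760) = -1370*(-2752) = 3770240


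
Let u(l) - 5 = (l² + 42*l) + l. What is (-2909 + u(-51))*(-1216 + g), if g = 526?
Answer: 1722240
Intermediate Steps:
u(l) = 5 + l² + 43*l (u(l) = 5 + ((l² + 42*l) + l) = 5 + (l² + 43*l) = 5 + l² + 43*l)
(-2909 + u(-51))*(-1216 + g) = (-2909 + (5 + (-51)² + 43*(-51)))*(-1216 + 526) = (-2909 + (5 + 2601 - 2193))*(-690) = (-2909 + 413)*(-690) = -2496*(-690) = 1722240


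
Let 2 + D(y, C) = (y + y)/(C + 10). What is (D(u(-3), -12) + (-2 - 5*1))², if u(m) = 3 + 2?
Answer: 196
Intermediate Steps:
u(m) = 5
D(y, C) = -2 + 2*y/(10 + C) (D(y, C) = -2 + (y + y)/(C + 10) = -2 + (2*y)/(10 + C) = -2 + 2*y/(10 + C))
(D(u(-3), -12) + (-2 - 5*1))² = (2*(-10 + 5 - 1*(-12))/(10 - 12) + (-2 - 5*1))² = (2*(-10 + 5 + 12)/(-2) + (-2 - 5))² = (2*(-½)*7 - 7)² = (-7 - 7)² = (-14)² = 196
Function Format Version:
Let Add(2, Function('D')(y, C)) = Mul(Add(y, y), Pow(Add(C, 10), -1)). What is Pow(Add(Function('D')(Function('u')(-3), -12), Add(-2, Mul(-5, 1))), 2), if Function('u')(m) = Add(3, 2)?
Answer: 196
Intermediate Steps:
Function('u')(m) = 5
Function('D')(y, C) = Add(-2, Mul(2, y, Pow(Add(10, C), -1))) (Function('D')(y, C) = Add(-2, Mul(Add(y, y), Pow(Add(C, 10), -1))) = Add(-2, Mul(Mul(2, y), Pow(Add(10, C), -1))) = Add(-2, Mul(2, y, Pow(Add(10, C), -1))))
Pow(Add(Function('D')(Function('u')(-3), -12), Add(-2, Mul(-5, 1))), 2) = Pow(Add(Mul(2, Pow(Add(10, -12), -1), Add(-10, 5, Mul(-1, -12))), Add(-2, Mul(-5, 1))), 2) = Pow(Add(Mul(2, Pow(-2, -1), Add(-10, 5, 12)), Add(-2, -5)), 2) = Pow(Add(Mul(2, Rational(-1, 2), 7), -7), 2) = Pow(Add(-7, -7), 2) = Pow(-14, 2) = 196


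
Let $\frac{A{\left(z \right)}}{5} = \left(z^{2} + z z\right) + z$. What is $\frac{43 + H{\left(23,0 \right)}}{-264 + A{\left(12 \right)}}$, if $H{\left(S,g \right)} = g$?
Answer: $\frac{43}{1236} \approx 0.03479$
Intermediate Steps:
$A{\left(z \right)} = 5 z + 10 z^{2}$ ($A{\left(z \right)} = 5 \left(\left(z^{2} + z z\right) + z\right) = 5 \left(\left(z^{2} + z^{2}\right) + z\right) = 5 \left(2 z^{2} + z\right) = 5 \left(z + 2 z^{2}\right) = 5 z + 10 z^{2}$)
$\frac{43 + H{\left(23,0 \right)}}{-264 + A{\left(12 \right)}} = \frac{43 + 0}{-264 + 5 \cdot 12 \left(1 + 2 \cdot 12\right)} = \frac{43}{-264 + 5 \cdot 12 \left(1 + 24\right)} = \frac{43}{-264 + 5 \cdot 12 \cdot 25} = \frac{43}{-264 + 1500} = \frac{43}{1236}$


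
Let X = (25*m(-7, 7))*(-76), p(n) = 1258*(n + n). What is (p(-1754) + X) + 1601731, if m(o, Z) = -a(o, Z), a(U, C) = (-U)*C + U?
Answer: -2731533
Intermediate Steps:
a(U, C) = U - C*U (a(U, C) = -C*U + U = U - C*U)
m(o, Z) = -o*(1 - Z)
p(n) = 2516*n (p(n) = 1258*(2*n) = 2516*n)
X = 79800 (X = (25*(-7*(-1 + 7)))*(-76) = (25*(-7*6))*(-76) = (25*(-42))*(-76) = -1050*(-76) = 79800)
(p(-1754) + X) + 1601731 = (2516*(-1754) + 79800) + 1601731 = (-4413064 + 79800) + 1601731 = -4333264 + 1601731 = -2731533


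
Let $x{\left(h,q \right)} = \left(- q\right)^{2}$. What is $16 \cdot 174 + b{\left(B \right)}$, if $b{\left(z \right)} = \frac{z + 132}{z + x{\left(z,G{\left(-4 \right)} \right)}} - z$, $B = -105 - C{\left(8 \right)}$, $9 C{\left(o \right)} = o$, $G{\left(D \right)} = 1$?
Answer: $\frac{24550381}{8496} \approx 2889.6$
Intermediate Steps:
$C{\left(o \right)} = \frac{o}{9}$
$x{\left(h,q \right)} = q^{2}$
$B = - \frac{953}{9}$ ($B = -105 - \frac{1}{9} \cdot 8 = -105 - \frac{8}{9} = - \frac{953}{9} \approx -105.89$)
$b{\left(z \right)} = - z + \frac{132 + z}{1 + z}$ ($b{\left(z \right)} = \frac{z + 132}{z + 1^{2}} - z = \frac{132 + z}{z + 1} - z = \frac{132 + z}{1 + z} - z = - z + \frac{132 + z}{1 + z}$)
$16 \cdot 174 + b{\left(B \right)} = 16 \cdot 174 + \frac{132 - \left(- \frac{953}{9}\right)^{2}}{1 - \frac{953}{9}} = 2784 + \frac{132 - \frac{908209}{81}}{- \frac{944}{9}} = 2784 - \frac{9 \left(132 - \frac{908209}{81}\right)}{944} = 2784 - - \frac{897517}{8496} = 2784 + \frac{897517}{8496} = \frac{24550381}{8496}$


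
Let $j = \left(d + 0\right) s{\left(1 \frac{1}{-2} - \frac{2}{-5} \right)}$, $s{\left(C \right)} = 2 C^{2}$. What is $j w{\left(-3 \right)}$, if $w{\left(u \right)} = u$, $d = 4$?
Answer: $- \frac{6}{25} \approx -0.24$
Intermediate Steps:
$j = \frac{2}{25}$ ($j = \left(4 + 0\right) 2 \left(1 \frac{1}{-2} - \frac{2}{-5}\right)^{2} = 4 \cdot 2 \left(1 \left(- \frac{1}{2}\right) - - \frac{2}{5}\right)^{2} = 4 \cdot 2 \left(- \frac{1}{2} + \frac{2}{5}\right)^{2} = 4 \cdot 2 \left(- \frac{1}{10}\right)^{2} = 4 \cdot 2 \cdot \frac{1}{100} = 4 \cdot \frac{1}{50} = \frac{2}{25} \approx 0.08$)
$j w{\left(-3 \right)} = \frac{2}{25} \left(-3\right) = - \frac{6}{25}$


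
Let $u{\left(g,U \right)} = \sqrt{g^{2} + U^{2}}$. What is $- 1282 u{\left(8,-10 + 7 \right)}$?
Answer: $- 1282 \sqrt{73} \approx -10953.0$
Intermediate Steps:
$u{\left(g,U \right)} = \sqrt{U^{2} + g^{2}}$
$- 1282 u{\left(8,-10 + 7 \right)} = - 1282 \sqrt{\left(-10 + 7\right)^{2} + 8^{2}} = - 1282 \sqrt{\left(-3\right)^{2} + 64} = - 1282 \sqrt{9 + 64} = - 1282 \sqrt{73}$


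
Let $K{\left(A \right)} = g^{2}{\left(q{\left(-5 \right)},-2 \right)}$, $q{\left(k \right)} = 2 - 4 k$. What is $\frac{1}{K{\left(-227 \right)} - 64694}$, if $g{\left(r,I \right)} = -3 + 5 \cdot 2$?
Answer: $- \frac{1}{64645} \approx -1.5469 \cdot 10^{-5}$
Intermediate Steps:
$g{\left(r,I \right)} = 7$ ($g{\left(r,I \right)} = -3 + 10 = 7$)
$K{\left(A \right)} = 49$ ($K{\left(A \right)} = 7^{2} = 49$)
$\frac{1}{K{\left(-227 \right)} - 64694} = \frac{1}{49 - 64694} = \frac{1}{-64645} = - \frac{1}{64645}$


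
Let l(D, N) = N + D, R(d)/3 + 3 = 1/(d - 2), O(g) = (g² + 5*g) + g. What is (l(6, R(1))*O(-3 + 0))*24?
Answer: 1296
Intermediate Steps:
O(g) = g² + 6*g
R(d) = -9 + 3/(-2 + d) (R(d) = -9 + 3/(d - 2) = -9 + 3/(-2 + d))
l(D, N) = D + N
(l(6, R(1))*O(-3 + 0))*24 = ((6 + 3*(7 - 3*1)/(-2 + 1))*((-3 + 0)*(6 + (-3 + 0))))*24 = ((6 + 3*(7 - 3)/(-1))*(-3*(6 - 3)))*24 = ((6 + 3*(-1)*4)*(-3*3))*24 = ((6 - 12)*(-9))*24 = -6*(-9)*24 = 54*24 = 1296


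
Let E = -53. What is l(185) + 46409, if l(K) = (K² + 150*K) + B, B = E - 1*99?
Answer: 108232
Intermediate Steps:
B = -152 (B = -53 - 1*99 = -53 - 99 = -152)
l(K) = -152 + K² + 150*K (l(K) = (K² + 150*K) - 152 = -152 + K² + 150*K)
l(185) + 46409 = (-152 + 185² + 150*185) + 46409 = (-152 + 34225 + 27750) + 46409 = 61823 + 46409 = 108232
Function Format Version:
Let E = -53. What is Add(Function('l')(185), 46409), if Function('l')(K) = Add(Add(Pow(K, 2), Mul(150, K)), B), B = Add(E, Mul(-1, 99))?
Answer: 108232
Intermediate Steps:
B = -152 (B = Add(-53, Mul(-1, 99)) = Add(-53, -99) = -152)
Function('l')(K) = Add(-152, Pow(K, 2), Mul(150, K)) (Function('l')(K) = Add(Add(Pow(K, 2), Mul(150, K)), -152) = Add(-152, Pow(K, 2), Mul(150, K)))
Add(Function('l')(185), 46409) = Add(Add(-152, Pow(185, 2), Mul(150, 185)), 46409) = Add(Add(-152, 34225, 27750), 46409) = Add(61823, 46409) = 108232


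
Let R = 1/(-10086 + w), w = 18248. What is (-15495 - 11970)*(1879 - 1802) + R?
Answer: -17261038409/8162 ≈ -2.1148e+6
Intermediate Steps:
R = 1/8162 (R = 1/(-10086 + 18248) = 1/8162 ≈ 0.00012252)
(-15495 - 11970)*(1879 - 1802) + R = (-15495 - 11970)*(1879 - 1802) + 1/8162 = -27465*77 + 1/8162 = -2114805 + 1/8162 = -17261038409/8162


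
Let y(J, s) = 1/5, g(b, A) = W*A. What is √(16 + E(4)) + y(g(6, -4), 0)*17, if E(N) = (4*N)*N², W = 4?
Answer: 17/5 + 4*√17 ≈ 19.892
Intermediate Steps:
g(b, A) = 4*A
y(J, s) = ⅕
E(N) = 4*N³
√(16 + E(4)) + y(g(6, -4), 0)*17 = √(16 + 4*4³) + (⅕)*17 = √(16 + 4*64) + 17/5 = √(16 + 256) + 17/5 = √272 + 17/5 = 4*√17 + 17/5 = 17/5 + 4*√17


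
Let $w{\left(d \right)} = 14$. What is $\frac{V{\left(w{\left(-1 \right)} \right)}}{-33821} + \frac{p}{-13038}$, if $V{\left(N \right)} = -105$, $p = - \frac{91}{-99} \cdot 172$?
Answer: $- \frac{196918141}{21827430801} \approx -0.0090216$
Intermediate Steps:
$p = \frac{15652}{99}$ ($p = \left(-91\right) \left(- \frac{1}{99}\right) 172 = \frac{91}{99} \cdot 172 = \frac{15652}{99} \approx 158.1$)
$\frac{V{\left(w{\left(-1 \right)} \right)}}{-33821} + \frac{p}{-13038} = - \frac{105}{-33821} + \frac{15652}{99 \left(-13038\right)} = \left(-105\right) \left(- \frac{1}{33821}\right) + \frac{15652}{99} \left(- \frac{1}{13038}\right) = \frac{105}{33821} - \frac{7826}{645381} = - \frac{196918141}{21827430801}$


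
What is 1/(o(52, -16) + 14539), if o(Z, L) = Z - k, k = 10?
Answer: 1/14581 ≈ 6.8582e-5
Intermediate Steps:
o(Z, L) = -10 + Z (o(Z, L) = Z - 1*10 = Z - 10 = -10 + Z)
1/(o(52, -16) + 14539) = 1/((-10 + 52) + 14539) = 1/(42 + 14539) = 1/14581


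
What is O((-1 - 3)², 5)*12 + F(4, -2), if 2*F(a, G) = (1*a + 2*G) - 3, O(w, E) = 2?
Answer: 45/2 ≈ 22.500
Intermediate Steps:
F(a, G) = -3/2 + G + a/2 (F(a, G) = ((1*a + 2*G) - 3)/2 = ((a + 2*G) - 3)/2 = (-3 + a + 2*G)/2 = -3/2 + G + a/2)
O((-1 - 3)², 5)*12 + F(4, -2) = 2*12 + (-3/2 - 2 + (½)*4) = 24 + (-3/2 - 2 + 2) = 24 - 3/2 = 45/2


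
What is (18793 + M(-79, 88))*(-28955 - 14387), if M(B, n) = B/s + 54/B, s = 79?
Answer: -64341805788/79 ≈ -8.1445e+8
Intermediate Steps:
M(B, n) = 54/B + B/79 (M(B, n) = B/79 + 54/B = 54/B + B/79)
(18793 + M(-79, 88))*(-28955 - 14387) = (18793 + (54/(-79) + (1/79)*(-79)))*(-28955 - 14387) = (18793 + (54*(-1/79) - 1))*(-43342) = (18793 + (-54/79 - 1))*(-43342) = (18793 - 133/79)*(-43342) = (1484514/79)*(-43342) = -64341805788/79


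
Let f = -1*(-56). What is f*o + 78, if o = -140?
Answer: -7762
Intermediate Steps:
f = 56
f*o + 78 = 56*(-140) + 78 = -7840 + 78 = -7762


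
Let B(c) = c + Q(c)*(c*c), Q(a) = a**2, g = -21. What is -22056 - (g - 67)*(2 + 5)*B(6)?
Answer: 779976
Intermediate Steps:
B(c) = c + c**4 (B(c) = c + c**2*(c*c) = c + c**2*c**2 = c + c**4)
-22056 - (g - 67)*(2 + 5)*B(6) = -22056 - (-21 - 67)*(2 + 5)*(6 + 6**4) = -22056 - (-88)*7*(6 + 1296) = -22056 - (-88)*7*1302 = -22056 - (-88)*9114 = -22056 - 1*(-802032) = -22056 + 802032 = 779976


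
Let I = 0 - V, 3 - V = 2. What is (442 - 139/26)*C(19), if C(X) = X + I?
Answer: 102177/13 ≈ 7859.8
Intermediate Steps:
V = 1 (V = 3 - 1*2 = 3 - 2 = 1)
I = -1 (I = 0 - 1*1 = 0 - 1 = -1)
C(X) = -1 + X (C(X) = X - 1 = -1 + X)
(442 - 139/26)*C(19) = (442 - 139/26)*(-1 + 19) = (442 - 139*1/26)*18 = (442 - 139/26)*18 = (11353/26)*18 = 102177/13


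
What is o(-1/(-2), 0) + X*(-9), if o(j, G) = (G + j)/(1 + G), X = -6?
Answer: 109/2 ≈ 54.500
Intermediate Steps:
o(j, G) = (G + j)/(1 + G)
o(-1/(-2), 0) + X*(-9) = (0 - 1/(-2))/(1 + 0) - 6*(-9) = (0 - 1*(-½))/1 + 54 = 1*(0 + ½) + 54 = 1*(½) + 54 = ½ + 54 = 109/2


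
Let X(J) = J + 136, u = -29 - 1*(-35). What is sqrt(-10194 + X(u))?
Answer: 2*I*sqrt(2513) ≈ 100.26*I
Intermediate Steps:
u = 6 (u = -29 + 35 = 6)
X(J) = 136 + J
sqrt(-10194 + X(u)) = sqrt(-10194 + (136 + 6)) = sqrt(-10194 + 142) = sqrt(-10052) = 2*I*sqrt(2513)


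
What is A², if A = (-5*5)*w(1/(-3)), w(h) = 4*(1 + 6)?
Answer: 490000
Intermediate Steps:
w(h) = 28 (w(h) = 4*7 = 28)
A = -700 (A = -5*5*28 = -25*28 = -700)
A² = (-700)² = 490000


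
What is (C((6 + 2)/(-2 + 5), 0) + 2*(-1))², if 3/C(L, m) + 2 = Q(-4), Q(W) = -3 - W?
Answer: 25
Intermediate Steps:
C(L, m) = -3 (C(L, m) = 3/(-2 + (-3 - 1*(-4))) = 3/(-2 + (-3 + 4)) = 3/(-2 + 1) = 3/(-1) = 3*(-1) = -3)
(C((6 + 2)/(-2 + 5), 0) + 2*(-1))² = (-3 + 2*(-1))² = (-3 - 2)² = (-5)² = 25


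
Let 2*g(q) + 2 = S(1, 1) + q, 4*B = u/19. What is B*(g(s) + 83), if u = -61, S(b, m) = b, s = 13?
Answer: -5429/76 ≈ -71.434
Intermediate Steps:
B = -61/76 (B = (-61/19)/4 = (-61*1/19)/4 = (¼)*(-61/19) = -61/76 ≈ -0.80263)
g(q) = -½ + q/2 (g(q) = -1 + (1 + q)/2 = -1 + (½ + q/2) = -½ + q/2)
B*(g(s) + 83) = -61*((-½ + (½)*13) + 83)/76 = -61*((-½ + 13/2) + 83)/76 = -61*(6 + 83)/76 = -61/76*89 = -5429/76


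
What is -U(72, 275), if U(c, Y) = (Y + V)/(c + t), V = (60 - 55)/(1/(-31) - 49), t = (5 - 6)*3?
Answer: -83569/20976 ≈ -3.9840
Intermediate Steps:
t = -3 (t = -1*3 = -3)
V = -31/304 (V = 5/(-1/31 - 49) = 5/(-1520/31) = 5*(-31/1520) = -31/304 ≈ -0.10197)
U(c, Y) = (-31/304 + Y)/(-3 + c) (U(c, Y) = (Y - 31/304)/(c - 3) = (-31/304 + Y)/(-3 + c))
-U(72, 275) = -(-31/304 + 275)/(-3 + 72) = -83569/(69*304) = -1*83569/20976 = -83569/20976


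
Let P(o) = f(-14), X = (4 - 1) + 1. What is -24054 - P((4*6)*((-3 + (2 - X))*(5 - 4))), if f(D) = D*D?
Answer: -24250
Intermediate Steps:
X = 4 (X = 3 + 1 = 4)
f(D) = D**2
P(o) = 196 (P(o) = (-14)**2 = 196)
-24054 - P((4*6)*((-3 + (2 - X))*(5 - 4))) = -24054 - 1*196 = -24054 - 196 = -24250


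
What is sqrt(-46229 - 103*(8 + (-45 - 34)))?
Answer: 6*I*sqrt(1081) ≈ 197.27*I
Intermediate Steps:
sqrt(-46229 - 103*(8 + (-45 - 34))) = sqrt(-46229 - 103*(8 - 79)) = sqrt(-46229 - 103*(-71)) = sqrt(-46229 + 7313) = sqrt(-38916) = 6*I*sqrt(1081)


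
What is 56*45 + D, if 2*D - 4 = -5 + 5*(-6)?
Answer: 5009/2 ≈ 2504.5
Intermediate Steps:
D = -31/2 (D = 2 + (-5 + 5*(-6))/2 = 2 + (-5 - 30)/2 = 2 + (½)*(-35) = 2 - 35/2 = -31/2 ≈ -15.500)
56*45 + D = 56*45 - 31/2 = 2520 - 31/2 = 5009/2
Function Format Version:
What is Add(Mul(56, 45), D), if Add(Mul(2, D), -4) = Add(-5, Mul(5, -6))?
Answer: Rational(5009, 2) ≈ 2504.5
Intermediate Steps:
D = Rational(-31, 2) (D = Add(2, Mul(Rational(1, 2), Add(-5, Mul(5, -6)))) = Add(2, Mul(Rational(1, 2), Add(-5, -30))) = Add(2, Mul(Rational(1, 2), -35)) = Add(2, Rational(-35, 2)) = Rational(-31, 2) ≈ -15.500)
Add(Mul(56, 45), D) = Add(Mul(56, 45), Rational(-31, 2)) = Add(2520, Rational(-31, 2)) = Rational(5009, 2)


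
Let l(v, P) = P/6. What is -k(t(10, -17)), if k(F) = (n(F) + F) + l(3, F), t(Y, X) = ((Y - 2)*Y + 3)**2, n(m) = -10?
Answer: -48163/6 ≈ -8027.2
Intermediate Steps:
t(Y, X) = (3 + Y*(-2 + Y))**2 (t(Y, X) = ((-2 + Y)*Y + 3)**2 = (Y*(-2 + Y) + 3)**2 = (3 + Y*(-2 + Y))**2)
l(v, P) = P/6 (l(v, P) = P*(1/6) = P/6)
k(F) = -10 + 7*F/6 (k(F) = (-10 + F) + F/6 = -10 + 7*F/6)
-k(t(10, -17)) = -(-10 + 7*(3 + 10**2 - 2*10)**2/6) = -(-10 + 7*(3 + 100 - 20)**2/6) = -(-10 + (7/6)*83**2) = -(-10 + (7/6)*6889) = -(-10 + 48223/6) = -1*48163/6 = -48163/6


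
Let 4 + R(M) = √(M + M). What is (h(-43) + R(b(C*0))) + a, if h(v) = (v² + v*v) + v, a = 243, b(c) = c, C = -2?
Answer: 3894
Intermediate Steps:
R(M) = -4 + √2*√M (R(M) = -4 + √(M + M) = -4 + √(2*M) = -4 + √2*√M)
h(v) = v + 2*v² (h(v) = (v² + v²) + v = 2*v² + v = v + 2*v²)
(h(-43) + R(b(C*0))) + a = (-43*(1 + 2*(-43)) + (-4 + √2*√(-2*0))) + 243 = (-43*(1 - 86) + (-4 + √2*√0)) + 243 = (-43*(-85) + (-4 + √2*0)) + 243 = (3655 + (-4 + 0)) + 243 = (3655 - 4) + 243 = 3651 + 243 = 3894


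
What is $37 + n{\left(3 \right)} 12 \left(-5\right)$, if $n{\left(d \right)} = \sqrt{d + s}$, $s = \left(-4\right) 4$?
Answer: $37 - 60 i \sqrt{13} \approx 37.0 - 216.33 i$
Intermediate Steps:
$s = -16$
$n{\left(d \right)} = \sqrt{-16 + d}$ ($n{\left(d \right)} = \sqrt{d - 16} = \sqrt{-16 + d}$)
$37 + n{\left(3 \right)} 12 \left(-5\right) = 37 + \sqrt{-16 + 3} \cdot 12 \left(-5\right) = 37 + \sqrt{-13} \left(-60\right) = 37 + i \sqrt{13} \left(-60\right) = 37 - 60 i \sqrt{13}$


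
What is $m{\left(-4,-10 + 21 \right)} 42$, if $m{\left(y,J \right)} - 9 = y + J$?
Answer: $672$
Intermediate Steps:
$m{\left(y,J \right)} = 9 + J + y$ ($m{\left(y,J \right)} = 9 + \left(y + J\right) = 9 + \left(J + y\right) = 9 + J + y$)
$m{\left(-4,-10 + 21 \right)} 42 = \left(9 + \left(-10 + 21\right) - 4\right) 42 = \left(9 + 11 - 4\right) 42 = 16 \cdot 42 = 672$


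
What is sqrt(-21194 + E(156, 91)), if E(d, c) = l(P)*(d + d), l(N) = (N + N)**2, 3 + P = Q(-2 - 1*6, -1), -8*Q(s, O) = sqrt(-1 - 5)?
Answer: sqrt(-10079 + 936*I*sqrt(6)) ≈ 11.346 + 101.03*I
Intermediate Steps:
Q(s, O) = -I*sqrt(6)/8 (Q(s, O) = -sqrt(-1 - 5)/8 = -I*sqrt(6)/8)
P = -3 - I*sqrt(6)/8 ≈ -3.0 - 0.30619*I
l(N) = 4*N**2 (l(N) = (2*N)**2 = 4*N**2)
E(d, c) = 8*d*(-3 - I*sqrt(6)/8)**2 (E(d, c) = (4*(-3 - I*sqrt(6)/8)**2)*(d + d) = (4*(-3 - I*sqrt(6)/8)**2)*(2*d) = 8*d*(-3 - I*sqrt(6)/8)**2)
sqrt(-21194 + E(156, 91)) = sqrt(-21194 + (1/8)*156*(24 + I*sqrt(6))**2) = sqrt(-21194 + 39*(24 + I*sqrt(6))**2/2)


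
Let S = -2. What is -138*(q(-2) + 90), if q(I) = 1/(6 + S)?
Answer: -24909/2 ≈ -12455.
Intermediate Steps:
q(I) = ¼ (q(I) = 1/(6 - 2) = 1/4 = ¼)
-138*(q(-2) + 90) = -138*(¼ + 90) = -138*361/4 = -24909/2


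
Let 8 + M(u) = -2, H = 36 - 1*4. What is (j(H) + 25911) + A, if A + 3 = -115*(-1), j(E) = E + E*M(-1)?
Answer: 25735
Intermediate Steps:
H = 32 (H = 36 - 4 = 32)
M(u) = -10 (M(u) = -8 - 2 = -10)
j(E) = -9*E (j(E) = E + E*(-10) = E - 10*E = -9*E)
A = 112 (A = -3 - 115*(-1) = -3 + 115 = 112)
(j(H) + 25911) + A = (-9*32 + 25911) + 112 = (-288 + 25911) + 112 = 25623 + 112 = 25735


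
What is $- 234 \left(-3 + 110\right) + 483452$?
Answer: $458414$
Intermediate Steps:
$- 234 \left(-3 + 110\right) + 483452 = \left(-234\right) 107 + 483452 = -25038 + 483452 = 458414$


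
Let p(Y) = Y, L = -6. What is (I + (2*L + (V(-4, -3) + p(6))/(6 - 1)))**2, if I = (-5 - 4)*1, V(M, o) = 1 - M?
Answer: 8836/25 ≈ 353.44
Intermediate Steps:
I = -9 (I = -9*1 = -9)
(I + (2*L + (V(-4, -3) + p(6))/(6 - 1)))**2 = (-9 + (2*(-6) + ((1 - 1*(-4)) + 6)/(6 - 1)))**2 = (-9 + (-12 + ((1 + 4) + 6)/5))**2 = (-9 + (-12 + (5 + 6)*(1/5)))**2 = (-9 + (-12 + 11*(1/5)))**2 = (-9 + (-12 + 11/5))**2 = (-9 - 49/5)**2 = (-94/5)**2 = 8836/25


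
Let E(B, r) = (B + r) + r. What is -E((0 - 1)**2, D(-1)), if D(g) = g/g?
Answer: -3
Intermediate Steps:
D(g) = 1
E(B, r) = B + 2*r
-E((0 - 1)**2, D(-1)) = -((0 - 1)**2 + 2*1) = -((-1)**2 + 2) = -(1 + 2) = -1*3 = -3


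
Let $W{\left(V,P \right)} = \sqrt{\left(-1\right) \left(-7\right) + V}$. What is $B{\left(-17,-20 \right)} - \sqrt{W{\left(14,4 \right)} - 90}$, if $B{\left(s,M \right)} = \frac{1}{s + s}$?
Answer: $- \frac{1}{34} - i \sqrt{90 - \sqrt{21}} \approx -0.029412 - 9.2422 i$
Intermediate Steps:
$W{\left(V,P \right)} = \sqrt{7 + V}$
$B{\left(s,M \right)} = \frac{1}{2 s}$
$B{\left(-17,-20 \right)} - \sqrt{W{\left(14,4 \right)} - 90} = \frac{1}{2 \left(-17\right)} - \sqrt{\sqrt{7 + 14} - 90} = \frac{1}{2} \left(- \frac{1}{17}\right) - \sqrt{\sqrt{21} - 90} = - \frac{1}{34} - \sqrt{-90 + \sqrt{21}}$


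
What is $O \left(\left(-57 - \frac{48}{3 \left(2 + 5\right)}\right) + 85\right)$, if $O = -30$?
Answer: $- \frac{5400}{7} \approx -771.43$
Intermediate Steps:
$O \left(\left(-57 - \frac{48}{3 \left(2 + 5\right)}\right) + 85\right) = - 30 \left(\left(-57 - \frac{48}{3 \left(2 + 5\right)}\right) + 85\right) = - 30 \left(\left(-57 - \frac{48}{3 \cdot 7}\right) + 85\right) = - 30 \left(\left(-57 - \frac{48}{21}\right) + 85\right) = - 30 \left(\left(-57 - \frac{16}{7}\right) + 85\right) = - 30 \left(- \frac{415}{7} + 85\right) = \left(-30\right) \frac{180}{7} = - \frac{5400}{7}$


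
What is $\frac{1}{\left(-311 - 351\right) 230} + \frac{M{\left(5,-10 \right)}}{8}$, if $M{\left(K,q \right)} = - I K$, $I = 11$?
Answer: $- \frac{2093577}{304520} \approx -6.875$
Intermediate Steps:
$M{\left(K,q \right)} = - 11 K$
$\frac{1}{\left(-311 - 351\right) 230} + \frac{M{\left(5,-10 \right)}}{8} = \frac{1}{\left(-311 - 351\right) 230} + \frac{\left(-11\right) 5}{8} = \frac{1}{-662} \cdot \frac{1}{230} - \frac{55}{8} = \left(- \frac{1}{662}\right) \frac{1}{230} - \frac{55}{8} = - \frac{1}{152260} - \frac{55}{8} = - \frac{2093577}{304520}$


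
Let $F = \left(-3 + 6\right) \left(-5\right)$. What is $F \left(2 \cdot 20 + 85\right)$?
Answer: $-1875$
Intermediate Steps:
$F = -15$ ($F = 3 \left(-5\right) = -15$)
$F \left(2 \cdot 20 + 85\right) = - 15 \left(2 \cdot 20 + 85\right) = - 15 \left(40 + 85\right) = \left(-15\right) 125 = -1875$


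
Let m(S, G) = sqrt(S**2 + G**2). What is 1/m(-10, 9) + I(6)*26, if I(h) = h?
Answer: 156 + sqrt(181)/181 ≈ 156.07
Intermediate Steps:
m(S, G) = sqrt(G**2 + S**2)
1/m(-10, 9) + I(6)*26 = 1/(sqrt(9**2 + (-10)**2)) + 6*26 = 1/(sqrt(81 + 100)) + 156 = 1/(sqrt(181)) + 156 = sqrt(181)/181 + 156 = 156 + sqrt(181)/181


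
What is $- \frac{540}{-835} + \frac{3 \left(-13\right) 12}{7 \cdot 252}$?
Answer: $\frac{3121}{8183} \approx 0.3814$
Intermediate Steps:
$- \frac{540}{-835} + \frac{3 \left(-13\right) 12}{7 \cdot 252} = \left(-540\right) \left(- \frac{1}{835}\right) + \frac{\left(-39\right) 12}{1764} = \frac{108}{167} - \frac{13}{49} = \frac{3121}{8183}$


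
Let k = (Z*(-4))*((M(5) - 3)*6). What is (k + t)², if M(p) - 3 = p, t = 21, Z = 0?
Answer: 441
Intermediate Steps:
M(p) = 3 + p
k = 0 (k = (0*(-4))*(((3 + 5) - 3)*6) = 0*((8 - 3)*6) = 0*(5*6) = 0*30 = 0)
(k + t)² = (0 + 21)² = 21² = 441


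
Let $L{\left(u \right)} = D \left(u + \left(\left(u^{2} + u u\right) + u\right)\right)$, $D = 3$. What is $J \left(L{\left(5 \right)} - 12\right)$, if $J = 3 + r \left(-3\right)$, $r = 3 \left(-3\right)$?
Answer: $5040$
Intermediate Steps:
$r = -9$
$L{\left(u \right)} = 6 u + 6 u^{2}$ ($L{\left(u \right)} = 3 \left(u + \left(\left(u^{2} + u u\right) + u\right)\right) = 3 \left(u + \left(\left(u^{2} + u^{2}\right) + u\right)\right) = 3 \left(u + \left(2 u^{2} + u\right)\right) = 3 \left(u + \left(u + 2 u^{2}\right)\right) = 3 \left(2 u + 2 u^{2}\right) = 6 u + 6 u^{2}$)
$J = 30$ ($J = 3 - -27 = 3 + 27 = 30$)
$J \left(L{\left(5 \right)} - 12\right) = 30 \left(6 \cdot 5 \left(1 + 5\right) - 12\right) = 30 \left(6 \cdot 5 \cdot 6 - 12\right) = 30 \left(180 - 12\right) = 30 \cdot 168 = 5040$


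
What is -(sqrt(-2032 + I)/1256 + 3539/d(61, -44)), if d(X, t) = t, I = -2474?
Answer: 3539/44 - I*sqrt(4506)/1256 ≈ 80.432 - 0.053445*I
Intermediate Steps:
-(sqrt(-2032 + I)/1256 + 3539/d(61, -44)) = -(sqrt(-2032 - 2474)/1256 + 3539/(-44)) = -(sqrt(-4506)*(1/1256) + 3539*(-1/44)) = -((I*sqrt(4506))*(1/1256) - 3539/44) = -(I*sqrt(4506)/1256 - 3539/44) = -(-3539/44 + I*sqrt(4506)/1256) = 3539/44 - I*sqrt(4506)/1256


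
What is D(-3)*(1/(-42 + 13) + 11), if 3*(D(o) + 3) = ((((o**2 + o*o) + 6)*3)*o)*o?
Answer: 67734/29 ≈ 2335.7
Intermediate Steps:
D(o) = -3 + o**2*(18 + 6*o**2)/3 (D(o) = -3 + (((((o**2 + o*o) + 6)*3)*o)*o)/3 = -3 + (((((o**2 + o**2) + 6)*3)*o)*o)/3 = -3 + ((((2*o**2 + 6)*3)*o)*o)/3 = -3 + ((((6 + 2*o**2)*3)*o)*o)/3 = -3 + (((18 + 6*o**2)*o)*o)/3 = -3 + ((o*(18 + 6*o**2))*o)/3 = -3 + (o**2*(18 + 6*o**2))/3 = -3 + o**2*(18 + 6*o**2)/3)
D(-3)*(1/(-42 + 13) + 11) = (-3 + 2*(-3)**4 + 6*(-3)**2)*(1/(-42 + 13) + 11) = (-3 + 2*81 + 6*9)*(1/(-29) + 11) = (-3 + 162 + 54)*(-1/29 + 11) = 213*(318/29) = 67734/29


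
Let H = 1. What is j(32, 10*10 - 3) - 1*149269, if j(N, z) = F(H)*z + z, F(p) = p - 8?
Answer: -149851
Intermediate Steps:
F(p) = -8 + p
j(N, z) = -6*z (j(N, z) = (-8 + 1)*z + z = -7*z + z = -6*z)
j(32, 10*10 - 3) - 1*149269 = -6*(10*10 - 3) - 1*149269 = -6*(100 - 3) - 149269 = -6*97 - 149269 = -582 - 149269 = -149851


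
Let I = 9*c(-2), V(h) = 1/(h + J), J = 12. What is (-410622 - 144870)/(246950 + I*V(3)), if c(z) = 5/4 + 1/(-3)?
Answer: -529040/235191 ≈ -2.2494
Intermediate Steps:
c(z) = 11/12 (c(z) = 5*(¼) + 1*(-⅓) = 5/4 - ⅓ = 11/12)
V(h) = 1/(12 + h) (V(h) = 1/(h + 12) = 1/(12 + h))
I = 33/4 (I = 9*(11/12) = 33/4 ≈ 8.2500)
(-410622 - 144870)/(246950 + I*V(3)) = (-410622 - 144870)/(246950 + 33/(4*(12 + 3))) = -555492/(246950 + (33/4)/15) = -555492/(246950 + (33/4)*(1/15)) = -555492/(246950 + 11/20) = -555492/4939011/20 = -555492*20/4939011 = -529040/235191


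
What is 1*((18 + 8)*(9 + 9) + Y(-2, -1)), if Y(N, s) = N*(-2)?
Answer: 472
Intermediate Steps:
Y(N, s) = -2*N
1*((18 + 8)*(9 + 9) + Y(-2, -1)) = 1*((18 + 8)*(9 + 9) - 2*(-2)) = 1*(26*18 + 4) = 1*(468 + 4) = 1*472 = 472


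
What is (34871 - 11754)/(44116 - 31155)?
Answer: 23117/12961 ≈ 1.7836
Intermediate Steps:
(34871 - 11754)/(44116 - 31155) = 23117/12961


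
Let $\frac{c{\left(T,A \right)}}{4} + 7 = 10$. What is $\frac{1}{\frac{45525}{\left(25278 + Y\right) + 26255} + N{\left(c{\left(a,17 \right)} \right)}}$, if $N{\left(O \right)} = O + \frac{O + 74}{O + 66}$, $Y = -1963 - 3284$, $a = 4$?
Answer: $\frac{1805154}{25427621} \approx 0.070992$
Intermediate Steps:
$c{\left(T,A \right)} = 12$ ($c{\left(T,A \right)} = -28 + 4 \cdot 10 = -28 + 40 = 12$)
$Y = -5247$
$N{\left(O \right)} = O + \frac{74 + O}{66 + O}$
$\frac{1}{\frac{45525}{\left(25278 + Y\right) + 26255} + N{\left(c{\left(a,17 \right)} \right)}} = \frac{1}{\frac{45525}{\left(25278 - 5247\right) + 26255} + \frac{74 + 12^{2} + 67 \cdot 12}{66 + 12}} = \frac{1}{\frac{45525}{20031 + 26255} + \frac{74 + 144 + 804}{78}} = \frac{1}{\frac{45525}{46286} + \frac{1}{78} \cdot 1022} = \frac{1}{45525 \cdot \frac{1}{46286} + \frac{511}{39}} = \frac{1}{\frac{45525}{46286} + \frac{511}{39}} = \frac{1}{\frac{25427621}{1805154}} = \frac{1805154}{25427621}$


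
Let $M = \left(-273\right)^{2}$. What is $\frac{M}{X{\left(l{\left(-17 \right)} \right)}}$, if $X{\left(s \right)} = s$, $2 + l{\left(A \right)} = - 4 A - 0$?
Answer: $\frac{24843}{22} \approx 1129.2$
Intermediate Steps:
$l{\left(A \right)} = -2 - 4 A$
$M = 74529$
$\frac{M}{X{\left(l{\left(-17 \right)} \right)}} = \frac{74529}{-2 - -68} = \frac{74529}{-2 + 68} = \frac{74529}{66} = 74529 \cdot \frac{1}{66} = \frac{24843}{22}$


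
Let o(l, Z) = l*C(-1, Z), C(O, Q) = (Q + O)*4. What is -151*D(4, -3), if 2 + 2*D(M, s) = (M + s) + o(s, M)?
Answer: 5587/2 ≈ 2793.5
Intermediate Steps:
C(O, Q) = 4*O + 4*Q (C(O, Q) = (O + Q)*4 = 4*O + 4*Q)
o(l, Z) = l*(-4 + 4*Z) (o(l, Z) = l*(4*(-1) + 4*Z) = l*(-4 + 4*Z))
D(M, s) = -1 + M/2 + s/2 + 2*s*(-1 + M) (D(M, s) = -1 + ((M + s) + 4*s*(-1 + M))/2 = -1 + (M + s + 4*s*(-1 + M))/2 = -1 + (M/2 + s/2 + 2*s*(-1 + M)) = -1 + M/2 + s/2 + 2*s*(-1 + M))
-151*D(4, -3) = -151*(-1 + (½)*4 + (½)*(-3) + 2*(-3)*(-1 + 4)) = -151*(-1 + 2 - 3/2 + 2*(-3)*3) = -151*(-1 + 2 - 3/2 - 18) = -151*(-37/2) = 5587/2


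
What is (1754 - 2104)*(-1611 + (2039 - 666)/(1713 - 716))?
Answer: 561677900/997 ≈ 5.6337e+5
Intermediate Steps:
(1754 - 2104)*(-1611 + (2039 - 666)/(1713 - 716)) = -350*(-1611 + 1373/997) = -350*(-1604794/997) = 561677900/997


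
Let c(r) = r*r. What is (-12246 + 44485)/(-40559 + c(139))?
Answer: -32239/21238 ≈ -1.5180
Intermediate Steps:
c(r) = r²
(-12246 + 44485)/(-40559 + c(139)) = (-12246 + 44485)/(-40559 + 139²) = 32239/(-40559 + 19321) = 32239/(-21238) = 32239*(-1/21238) = -32239/21238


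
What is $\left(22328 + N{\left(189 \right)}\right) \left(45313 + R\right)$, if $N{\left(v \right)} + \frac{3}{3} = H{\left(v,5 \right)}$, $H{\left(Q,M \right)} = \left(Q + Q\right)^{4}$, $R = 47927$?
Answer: $1903574766166920$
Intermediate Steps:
$H{\left(Q,M \right)} = 16 Q^{4}$ ($H{\left(Q,M \right)} = \left(2 Q\right)^{4} = 16 Q^{4}$)
$N{\left(v \right)} = -1 + 16 v^{4}$
$\left(22328 + N{\left(189 \right)}\right) \left(45313 + R\right) = \left(22328 - \left(1 - 16 \cdot 189^{4}\right)\right) \left(45313 + 47927\right) = \left(22328 + \left(-1 + 16 \cdot 1275989841\right)\right) 93240 = \left(22328 + \left(-1 + 20415837456\right)\right) 93240 = \left(22328 + 20415837455\right) 93240 = 20415859783 \cdot 93240 = 1903574766166920$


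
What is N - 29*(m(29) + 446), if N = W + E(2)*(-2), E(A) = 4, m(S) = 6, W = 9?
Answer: -13107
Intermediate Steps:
N = 1 (N = 9 + 4*(-2) = 9 - 8 = 1)
N - 29*(m(29) + 446) = 1 - 29*(6 + 446) = 1 - 29*452 = 1 - 13108 = -13107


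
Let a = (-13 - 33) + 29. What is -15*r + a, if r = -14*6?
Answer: 1243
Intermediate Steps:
r = -84
a = -17 (a = -46 + 29 = -17)
-15*r + a = -15*(-84) - 17 = 1260 - 17 = 1243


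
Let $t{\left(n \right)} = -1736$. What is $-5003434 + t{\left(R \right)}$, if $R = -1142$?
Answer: $-5005170$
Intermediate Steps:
$-5003434 + t{\left(R \right)} = -5003434 - 1736 = -5005170$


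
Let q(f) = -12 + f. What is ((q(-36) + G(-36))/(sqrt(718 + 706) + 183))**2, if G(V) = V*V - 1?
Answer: 54290029217/1028164225 - 2276533176*sqrt(89)/1028164225 ≈ 31.914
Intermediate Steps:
G(V) = -1 + V**2 (G(V) = V**2 - 1 = -1 + V**2)
((q(-36) + G(-36))/(sqrt(718 + 706) + 183))**2 = (((-12 - 36) + (-1 + (-36)**2))/(sqrt(718 + 706) + 183))**2 = ((-48 + (-1 + 1296))/(sqrt(1424) + 183))**2 = ((-48 + 1295)/(4*sqrt(89) + 183))**2 = (1247/(183 + 4*sqrt(89)))**2 = 1555009/(183 + 4*sqrt(89))**2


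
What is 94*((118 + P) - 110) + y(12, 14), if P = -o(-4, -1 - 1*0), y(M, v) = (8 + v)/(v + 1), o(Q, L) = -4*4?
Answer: 33862/15 ≈ 2257.5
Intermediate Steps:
o(Q, L) = -16
y(M, v) = (8 + v)/(1 + v)
P = 16 (P = -1*(-16) = 16)
94*((118 + P) - 110) + y(12, 14) = 94*((118 + 16) - 110) + (8 + 14)/(1 + 14) = 94*(134 - 110) + 22/15 = 94*24 + (1/15)*22 = 2256 + 22/15 = 33862/15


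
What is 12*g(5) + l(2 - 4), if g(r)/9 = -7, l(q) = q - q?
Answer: -756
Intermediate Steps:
l(q) = 0
g(r) = -63 (g(r) = 9*(-7) = -63)
12*g(5) + l(2 - 4) = 12*(-63) + 0 = -756 + 0 = -756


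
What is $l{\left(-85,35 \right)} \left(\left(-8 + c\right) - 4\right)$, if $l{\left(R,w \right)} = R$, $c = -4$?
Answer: $1360$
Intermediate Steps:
$l{\left(-85,35 \right)} \left(\left(-8 + c\right) - 4\right) = - 85 \left(\left(-8 - 4\right) - 4\right) = - 85 \left(-12 - 4\right) = \left(-85\right) \left(-16\right) = 1360$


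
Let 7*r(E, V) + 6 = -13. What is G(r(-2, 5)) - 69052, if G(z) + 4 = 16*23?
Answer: -68688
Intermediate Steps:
r(E, V) = -19/7 (r(E, V) = -6/7 + (⅐)*(-13) = -6/7 - 13/7 = -19/7)
G(z) = 364 (G(z) = -4 + 16*23 = -4 + 368 = 364)
G(r(-2, 5)) - 69052 = 364 - 69052 = -68688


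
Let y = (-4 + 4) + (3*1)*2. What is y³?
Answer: 216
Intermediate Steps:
y = 6 (y = 0 + 3*2 = 0 + 6 = 6)
y³ = 6³ = 216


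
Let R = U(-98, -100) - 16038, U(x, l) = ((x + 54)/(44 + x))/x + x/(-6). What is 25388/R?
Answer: -8397081/5299169 ≈ -1.5846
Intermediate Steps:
U(x, l) = -x/6 + (54 + x)/(x*(44 + x)) (U(x, l) = ((54 + x)/(44 + x))/x + x*(-⅙) = ((54 + x)/(44 + x))/x - x/6 = (54 + x)/(x*(44 + x)) - x/6 = -x/6 + (54 + x)/(x*(44 + x)))
R = -21196676/1323 (R = (⅙)*(324 - 1*(-98)³ - 44*(-98)² + 6*(-98))/(-98*(44 - 98)) - 16038 = (⅙)*(-1/98)*(324 - 1*(-941192) - 44*9604 - 588)/(-54) - 16038 = (⅙)*(-1/98)*(-1/54)*(324 + 941192 - 422576 - 588) - 16038 = (⅙)*(-1/98)*(-1/54)*518352 - 16038 = 21598/1323 - 16038 = -21196676/1323 ≈ -16022.)
25388/R = 25388/(-21196676/1323) = 25388*(-1323/21196676) = -8397081/5299169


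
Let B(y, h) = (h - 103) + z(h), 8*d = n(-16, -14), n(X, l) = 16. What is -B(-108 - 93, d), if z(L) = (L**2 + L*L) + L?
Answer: 91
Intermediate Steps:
d = 2 (d = (1/8)*16 = 2)
z(L) = L + 2*L**2 (z(L) = (L**2 + L**2) + L = 2*L**2 + L = L + 2*L**2)
B(y, h) = -103 + h + h*(1 + 2*h) (B(y, h) = (h - 103) + h*(1 + 2*h) = (-103 + h) + h*(1 + 2*h) = -103 + h + h*(1 + 2*h))
-B(-108 - 93, d) = -(-103 + 2 + 2*(1 + 2*2)) = -(-103 + 2 + 2*(1 + 4)) = -(-103 + 2 + 2*5) = -(-103 + 2 + 10) = -1*(-91) = 91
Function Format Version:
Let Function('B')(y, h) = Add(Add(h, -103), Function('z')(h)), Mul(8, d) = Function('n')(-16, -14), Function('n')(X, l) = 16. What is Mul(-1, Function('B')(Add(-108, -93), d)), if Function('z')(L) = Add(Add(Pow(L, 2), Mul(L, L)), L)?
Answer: 91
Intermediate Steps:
d = 2 (d = Mul(Rational(1, 8), 16) = 2)
Function('z')(L) = Add(L, Mul(2, Pow(L, 2))) (Function('z')(L) = Add(Add(Pow(L, 2), Pow(L, 2)), L) = Add(Mul(2, Pow(L, 2)), L) = Add(L, Mul(2, Pow(L, 2))))
Function('B')(y, h) = Add(-103, h, Mul(h, Add(1, Mul(2, h)))) (Function('B')(y, h) = Add(Add(h, -103), Mul(h, Add(1, Mul(2, h)))) = Add(Add(-103, h), Mul(h, Add(1, Mul(2, h)))) = Add(-103, h, Mul(h, Add(1, Mul(2, h)))))
Mul(-1, Function('B')(Add(-108, -93), d)) = Mul(-1, Add(-103, 2, Mul(2, Add(1, Mul(2, 2))))) = Mul(-1, Add(-103, 2, Mul(2, Add(1, 4)))) = Mul(-1, Add(-103, 2, Mul(2, 5))) = Mul(-1, Add(-103, 2, 10)) = Mul(-1, -91) = 91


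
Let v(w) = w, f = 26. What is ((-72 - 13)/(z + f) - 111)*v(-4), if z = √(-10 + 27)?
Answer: 301436/659 - 340*√17/659 ≈ 455.29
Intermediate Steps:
z = √17 ≈ 4.1231
((-72 - 13)/(z + f) - 111)*v(-4) = ((-72 - 13)/(√17 + 26) - 111)*(-4) = (-85/(26 + √17) - 111)*(-4) = (-111 - 85/(26 + √17))*(-4) = 444 + 340/(26 + √17)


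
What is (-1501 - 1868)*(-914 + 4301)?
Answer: -11410803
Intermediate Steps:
(-1501 - 1868)*(-914 + 4301) = -3369*3387 = -11410803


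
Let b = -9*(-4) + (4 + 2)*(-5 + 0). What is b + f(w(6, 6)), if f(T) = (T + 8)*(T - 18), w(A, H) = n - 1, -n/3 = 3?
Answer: 62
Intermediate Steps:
n = -9 (n = -3*3 = -9)
w(A, H) = -10 (w(A, H) = -9 - 1 = -10)
f(T) = (-18 + T)*(8 + T) (f(T) = (8 + T)*(-18 + T) = (-18 + T)*(8 + T))
b = 6 (b = 36 + 6*(-5) = 36 - 30 = 6)
b + f(w(6, 6)) = 6 + (-144 + (-10)² - 10*(-10)) = 6 + (-144 + 100 + 100) = 6 + 56 = 62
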